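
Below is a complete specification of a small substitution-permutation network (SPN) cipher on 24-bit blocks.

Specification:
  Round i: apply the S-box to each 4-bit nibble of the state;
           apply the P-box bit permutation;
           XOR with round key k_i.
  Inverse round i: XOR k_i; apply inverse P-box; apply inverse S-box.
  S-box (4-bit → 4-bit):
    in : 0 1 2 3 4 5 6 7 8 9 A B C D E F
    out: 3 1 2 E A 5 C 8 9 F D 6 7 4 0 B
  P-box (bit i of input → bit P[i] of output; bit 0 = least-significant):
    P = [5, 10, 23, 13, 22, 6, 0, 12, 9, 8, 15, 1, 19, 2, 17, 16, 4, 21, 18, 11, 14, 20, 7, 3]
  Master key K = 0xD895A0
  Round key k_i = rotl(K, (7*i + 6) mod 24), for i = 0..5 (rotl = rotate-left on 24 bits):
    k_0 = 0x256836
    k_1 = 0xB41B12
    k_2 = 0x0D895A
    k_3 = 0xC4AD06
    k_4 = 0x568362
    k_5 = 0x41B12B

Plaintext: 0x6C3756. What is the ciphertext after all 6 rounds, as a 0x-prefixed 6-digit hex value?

0x415BA8

s_0 = plaintext = 0x6C3756
s_1 = Round(s_0, k_0) = 0xC248A9
s_2 = Round(s_1, k_1) = 0x456DB5
s_3 = Round(s_2, k_2) = 0x9A0923
s_4 = Round(s_3, k_3) = 0x5842D8
s_5 = Round(s_4, k_4) = 0x57EAD7
s_6 = Round(s_5, k_5) = 0x415BA8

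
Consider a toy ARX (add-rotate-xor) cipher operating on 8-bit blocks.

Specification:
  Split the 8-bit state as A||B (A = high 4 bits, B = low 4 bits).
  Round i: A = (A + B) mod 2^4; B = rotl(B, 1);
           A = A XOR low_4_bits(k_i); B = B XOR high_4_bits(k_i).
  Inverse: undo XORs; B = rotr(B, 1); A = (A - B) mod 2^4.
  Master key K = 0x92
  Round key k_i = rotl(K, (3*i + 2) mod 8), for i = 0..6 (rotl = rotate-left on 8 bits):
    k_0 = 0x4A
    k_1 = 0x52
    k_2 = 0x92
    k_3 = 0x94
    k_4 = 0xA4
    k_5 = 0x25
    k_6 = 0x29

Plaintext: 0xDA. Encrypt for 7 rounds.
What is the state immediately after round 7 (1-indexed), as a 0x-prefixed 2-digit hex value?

s_0 = plaintext = 0xDA
s_1 = Round(s_0, k_0) = 0xD1
s_2 = Round(s_1, k_1) = 0xC7
s_3 = Round(s_2, k_2) = 0x17
s_4 = Round(s_3, k_3) = 0xC7
s_5 = Round(s_4, k_4) = 0x74
s_6 = Round(s_5, k_5) = 0xEA
s_7 = Round(s_6, k_6) = 0x17

0x17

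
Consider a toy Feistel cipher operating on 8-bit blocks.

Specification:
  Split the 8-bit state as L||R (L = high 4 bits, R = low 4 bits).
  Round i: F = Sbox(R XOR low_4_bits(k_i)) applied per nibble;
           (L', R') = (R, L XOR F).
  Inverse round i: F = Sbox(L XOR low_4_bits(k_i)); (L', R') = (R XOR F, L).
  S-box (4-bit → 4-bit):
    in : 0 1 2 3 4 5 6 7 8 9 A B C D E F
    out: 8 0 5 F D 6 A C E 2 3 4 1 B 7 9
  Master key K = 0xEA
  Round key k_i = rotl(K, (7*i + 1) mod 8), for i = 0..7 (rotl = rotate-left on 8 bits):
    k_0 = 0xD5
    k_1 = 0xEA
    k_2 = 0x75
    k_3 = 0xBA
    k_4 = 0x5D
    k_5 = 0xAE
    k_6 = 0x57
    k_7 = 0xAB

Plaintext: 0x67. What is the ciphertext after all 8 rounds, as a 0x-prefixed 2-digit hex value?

0xFC

s_0 = plaintext = 0x67
s_1 = Round(s_0, k_0) = 0x73
s_2 = Round(s_1, k_1) = 0x35
s_3 = Round(s_2, k_2) = 0x5B
s_4 = Round(s_3, k_3) = 0xB5
s_5 = Round(s_4, k_4) = 0x55
s_6 = Round(s_5, k_5) = 0x51
s_7 = Round(s_6, k_6) = 0x1F
s_8 = Round(s_7, k_7) = 0xFC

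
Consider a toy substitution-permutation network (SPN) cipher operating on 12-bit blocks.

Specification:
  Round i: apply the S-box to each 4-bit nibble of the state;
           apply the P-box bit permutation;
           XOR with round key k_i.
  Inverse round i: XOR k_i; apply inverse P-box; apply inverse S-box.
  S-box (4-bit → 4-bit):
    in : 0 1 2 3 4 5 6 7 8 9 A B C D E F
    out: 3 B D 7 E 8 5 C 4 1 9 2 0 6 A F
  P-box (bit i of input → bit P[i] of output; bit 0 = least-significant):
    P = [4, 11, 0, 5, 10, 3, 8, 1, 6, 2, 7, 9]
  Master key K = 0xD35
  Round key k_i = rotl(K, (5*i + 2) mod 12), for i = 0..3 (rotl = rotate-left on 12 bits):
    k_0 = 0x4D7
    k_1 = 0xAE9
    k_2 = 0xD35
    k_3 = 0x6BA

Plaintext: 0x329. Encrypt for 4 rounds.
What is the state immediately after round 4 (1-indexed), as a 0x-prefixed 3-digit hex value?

0xA8E

s_0 = plaintext = 0x329
s_1 = Round(s_0, k_0) = 0x101
s_2 = Round(s_1, k_1) = 0x495
s_3 = Round(s_2, k_2) = 0xB91
s_4 = Round(s_3, k_3) = 0xA8E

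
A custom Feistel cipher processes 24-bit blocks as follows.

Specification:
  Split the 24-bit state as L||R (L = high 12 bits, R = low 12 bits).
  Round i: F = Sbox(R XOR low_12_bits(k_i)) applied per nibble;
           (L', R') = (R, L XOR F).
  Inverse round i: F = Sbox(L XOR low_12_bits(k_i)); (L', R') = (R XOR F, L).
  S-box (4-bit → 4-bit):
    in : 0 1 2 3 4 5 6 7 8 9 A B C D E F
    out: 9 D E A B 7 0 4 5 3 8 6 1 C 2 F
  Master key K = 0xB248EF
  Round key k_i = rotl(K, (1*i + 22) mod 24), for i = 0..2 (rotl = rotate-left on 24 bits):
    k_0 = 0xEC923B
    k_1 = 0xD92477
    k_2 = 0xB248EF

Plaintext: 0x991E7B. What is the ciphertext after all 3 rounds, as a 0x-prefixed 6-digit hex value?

s_0 = plaintext = 0x991E7B
s_1 = Round(s_0, k_0) = 0xE7B828
s_2 = Round(s_1, k_1) = 0x828F04
s_3 = Round(s_2, k_2) = 0xF04C0E

0xF04C0E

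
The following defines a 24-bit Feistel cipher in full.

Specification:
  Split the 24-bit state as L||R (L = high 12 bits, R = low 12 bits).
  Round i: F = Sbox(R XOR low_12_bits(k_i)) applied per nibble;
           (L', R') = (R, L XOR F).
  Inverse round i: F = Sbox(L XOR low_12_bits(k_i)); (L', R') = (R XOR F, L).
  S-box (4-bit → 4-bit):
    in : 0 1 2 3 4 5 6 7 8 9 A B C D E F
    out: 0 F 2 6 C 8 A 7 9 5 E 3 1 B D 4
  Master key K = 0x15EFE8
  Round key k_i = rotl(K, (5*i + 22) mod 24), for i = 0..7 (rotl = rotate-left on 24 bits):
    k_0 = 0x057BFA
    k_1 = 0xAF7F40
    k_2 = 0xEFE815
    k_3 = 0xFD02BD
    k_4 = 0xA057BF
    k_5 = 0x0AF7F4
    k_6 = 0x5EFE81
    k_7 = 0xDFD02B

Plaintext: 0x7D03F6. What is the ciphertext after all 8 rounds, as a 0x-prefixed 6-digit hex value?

s_0 = plaintext = 0x7D03F6
s_1 = Round(s_0, k_0) = 0x3F6ED1
s_2 = Round(s_1, k_1) = 0xED1CA9
s_3 = Round(s_2, k_2) = 0xCA92E0
s_4 = Round(s_3, k_3) = 0x2E0C22
s_5 = Round(s_4, k_4) = 0xC221BB
s_6 = Round(s_5, k_5) = 0x1BB6E6
s_7 = Round(s_6, k_6) = 0x6E681C
s_8 = Round(s_7, k_7) = 0x81CF81

0x81CF81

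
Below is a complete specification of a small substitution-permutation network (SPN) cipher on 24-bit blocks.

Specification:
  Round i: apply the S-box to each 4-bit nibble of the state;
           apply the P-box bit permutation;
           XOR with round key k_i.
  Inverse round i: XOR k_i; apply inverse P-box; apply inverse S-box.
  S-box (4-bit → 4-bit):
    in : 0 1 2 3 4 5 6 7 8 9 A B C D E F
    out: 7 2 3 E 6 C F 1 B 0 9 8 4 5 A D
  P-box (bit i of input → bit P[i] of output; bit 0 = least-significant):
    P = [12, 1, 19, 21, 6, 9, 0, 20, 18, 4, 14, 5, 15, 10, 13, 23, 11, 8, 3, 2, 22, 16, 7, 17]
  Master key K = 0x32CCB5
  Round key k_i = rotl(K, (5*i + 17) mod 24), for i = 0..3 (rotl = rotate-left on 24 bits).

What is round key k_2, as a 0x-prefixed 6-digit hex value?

0x9665A9

K = 0x32CCB5
k_0 = rotl(K, (5*0+17) mod 24) = rotl(K, 17) = 0x6A6599
k_1 = rotl(K, (5*1+17) mod 24) = rotl(K, 22) = 0x4CB32D
k_2 = rotl(K, (5*2+17) mod 24) = rotl(K, 3) = 0x9665A9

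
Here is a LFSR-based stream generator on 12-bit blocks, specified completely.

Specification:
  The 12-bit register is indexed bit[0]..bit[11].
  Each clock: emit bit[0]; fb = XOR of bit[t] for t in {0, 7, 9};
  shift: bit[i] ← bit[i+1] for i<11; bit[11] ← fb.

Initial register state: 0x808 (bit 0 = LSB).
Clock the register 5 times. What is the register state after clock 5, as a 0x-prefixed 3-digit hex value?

reg_0 = 0x808
clock 1: out=0, reg = 0x404
clock 2: out=0, reg = 0x202
clock 3: out=0, reg = 0x901
clock 4: out=1, reg = 0xC80
clock 5: out=0, reg = 0xE40

0xE40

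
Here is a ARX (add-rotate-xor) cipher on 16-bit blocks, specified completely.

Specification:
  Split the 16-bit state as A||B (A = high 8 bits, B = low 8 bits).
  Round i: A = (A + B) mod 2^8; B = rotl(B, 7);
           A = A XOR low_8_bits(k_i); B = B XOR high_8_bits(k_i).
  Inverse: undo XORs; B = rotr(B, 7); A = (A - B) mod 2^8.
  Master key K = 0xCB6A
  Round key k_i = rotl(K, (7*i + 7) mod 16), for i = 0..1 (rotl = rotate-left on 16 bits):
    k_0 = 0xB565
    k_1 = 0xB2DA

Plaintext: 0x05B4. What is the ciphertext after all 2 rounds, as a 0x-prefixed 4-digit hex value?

s_0 = plaintext = 0x05B4
s_1 = Round(s_0, k_0) = 0xDCEF
s_2 = Round(s_1, k_1) = 0x1145

0x1145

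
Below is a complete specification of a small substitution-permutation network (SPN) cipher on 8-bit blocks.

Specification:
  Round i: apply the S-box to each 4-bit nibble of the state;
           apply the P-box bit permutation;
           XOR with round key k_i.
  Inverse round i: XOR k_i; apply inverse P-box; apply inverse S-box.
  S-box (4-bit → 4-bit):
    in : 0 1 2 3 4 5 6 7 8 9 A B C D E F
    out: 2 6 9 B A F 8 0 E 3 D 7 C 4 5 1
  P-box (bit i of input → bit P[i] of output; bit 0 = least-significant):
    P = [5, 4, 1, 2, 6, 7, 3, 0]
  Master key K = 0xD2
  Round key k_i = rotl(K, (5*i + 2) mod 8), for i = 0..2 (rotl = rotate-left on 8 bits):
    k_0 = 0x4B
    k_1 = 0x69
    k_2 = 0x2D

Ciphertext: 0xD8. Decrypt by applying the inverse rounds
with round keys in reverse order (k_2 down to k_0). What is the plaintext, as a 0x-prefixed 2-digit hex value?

s_0 = ciphertext = 0xD8
s_1 = InvRound(s_0, k_2) = 0x33
s_2 = InvRound(s_1, k_1) = 0xE1
s_3 = InvRound(s_2, k_0) = 0x1E

0x1E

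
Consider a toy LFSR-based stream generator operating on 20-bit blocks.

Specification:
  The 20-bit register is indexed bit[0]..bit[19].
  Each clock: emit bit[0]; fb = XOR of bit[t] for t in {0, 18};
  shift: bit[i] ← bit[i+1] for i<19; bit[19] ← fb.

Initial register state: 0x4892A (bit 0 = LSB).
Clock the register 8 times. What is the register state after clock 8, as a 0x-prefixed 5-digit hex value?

reg_0 = 0x4892A
clock 1: out=0, reg = 0xA4495
clock 2: out=1, reg = 0xD224A
clock 3: out=0, reg = 0xE9125
clock 4: out=1, reg = 0x74892
clock 5: out=0, reg = 0xBA449
clock 6: out=1, reg = 0xDD224
clock 7: out=0, reg = 0xEE912
clock 8: out=0, reg = 0xF7489

0xF7489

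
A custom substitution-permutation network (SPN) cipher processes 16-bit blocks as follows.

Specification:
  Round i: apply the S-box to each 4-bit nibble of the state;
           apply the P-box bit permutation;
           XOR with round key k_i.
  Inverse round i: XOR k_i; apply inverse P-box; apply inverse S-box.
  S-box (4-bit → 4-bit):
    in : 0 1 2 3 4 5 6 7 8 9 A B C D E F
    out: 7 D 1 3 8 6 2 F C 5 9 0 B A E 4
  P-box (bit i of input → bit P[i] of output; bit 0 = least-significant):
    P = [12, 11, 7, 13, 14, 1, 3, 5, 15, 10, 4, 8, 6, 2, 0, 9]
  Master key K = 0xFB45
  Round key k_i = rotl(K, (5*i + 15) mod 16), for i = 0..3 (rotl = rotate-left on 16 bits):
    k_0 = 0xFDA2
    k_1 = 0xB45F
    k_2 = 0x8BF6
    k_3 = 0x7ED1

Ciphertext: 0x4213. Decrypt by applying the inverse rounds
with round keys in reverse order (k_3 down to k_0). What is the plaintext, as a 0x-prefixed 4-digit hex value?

0x5A9D

s_0 = ciphertext = 0x4213
s_1 = InvRound(s_0, k_3) = 0x2667
s_2 = InvRound(s_1, k_2) = 0xF7BE
s_3 = InvRound(s_2, k_1) = 0x14AF
s_4 = InvRound(s_3, k_0) = 0x5A9D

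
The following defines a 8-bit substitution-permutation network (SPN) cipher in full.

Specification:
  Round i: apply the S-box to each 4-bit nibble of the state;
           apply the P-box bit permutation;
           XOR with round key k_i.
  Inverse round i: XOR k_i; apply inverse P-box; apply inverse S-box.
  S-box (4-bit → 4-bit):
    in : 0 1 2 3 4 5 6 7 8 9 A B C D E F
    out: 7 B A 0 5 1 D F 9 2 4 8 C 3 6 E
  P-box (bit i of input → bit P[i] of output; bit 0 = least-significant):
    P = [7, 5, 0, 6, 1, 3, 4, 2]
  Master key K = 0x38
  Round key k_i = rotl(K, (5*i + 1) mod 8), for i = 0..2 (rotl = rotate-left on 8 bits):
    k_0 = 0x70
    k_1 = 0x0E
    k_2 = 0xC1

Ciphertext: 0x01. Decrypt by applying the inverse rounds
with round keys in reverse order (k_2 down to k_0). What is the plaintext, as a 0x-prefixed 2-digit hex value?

s_0 = ciphertext = 0x01
s_1 = InvRound(s_0, k_2) = 0x38
s_2 = InvRound(s_1, k_1) = 0x69
s_3 = InvRound(s_2, k_0) = 0xEA

0xEA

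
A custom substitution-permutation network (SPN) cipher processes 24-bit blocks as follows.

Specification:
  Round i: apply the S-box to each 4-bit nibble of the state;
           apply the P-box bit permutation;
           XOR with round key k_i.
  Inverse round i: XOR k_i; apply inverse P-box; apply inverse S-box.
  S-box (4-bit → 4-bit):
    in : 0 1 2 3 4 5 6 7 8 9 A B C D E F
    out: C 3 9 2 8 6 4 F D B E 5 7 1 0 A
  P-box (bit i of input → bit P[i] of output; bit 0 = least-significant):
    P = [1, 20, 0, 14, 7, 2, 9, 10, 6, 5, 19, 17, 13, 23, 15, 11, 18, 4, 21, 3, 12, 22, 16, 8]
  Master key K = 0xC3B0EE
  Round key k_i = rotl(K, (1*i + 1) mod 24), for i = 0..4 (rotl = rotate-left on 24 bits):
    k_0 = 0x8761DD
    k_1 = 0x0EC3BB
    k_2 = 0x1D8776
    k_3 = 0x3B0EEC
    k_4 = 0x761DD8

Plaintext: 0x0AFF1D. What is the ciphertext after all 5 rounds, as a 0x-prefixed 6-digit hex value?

s_0 = plaintext = 0x0AFF1D
s_1 = Round(s_0, k_0) = 0x246863
s_2 = Round(s_1, k_1) = 0x1450F3
s_3 = Round(s_2, k_2) = 0xC7137A
s_4 = Round(s_3, k_3) = 0xCE7851
s_5 = Round(s_4, k_4) = 0xADA79E

0xADA79E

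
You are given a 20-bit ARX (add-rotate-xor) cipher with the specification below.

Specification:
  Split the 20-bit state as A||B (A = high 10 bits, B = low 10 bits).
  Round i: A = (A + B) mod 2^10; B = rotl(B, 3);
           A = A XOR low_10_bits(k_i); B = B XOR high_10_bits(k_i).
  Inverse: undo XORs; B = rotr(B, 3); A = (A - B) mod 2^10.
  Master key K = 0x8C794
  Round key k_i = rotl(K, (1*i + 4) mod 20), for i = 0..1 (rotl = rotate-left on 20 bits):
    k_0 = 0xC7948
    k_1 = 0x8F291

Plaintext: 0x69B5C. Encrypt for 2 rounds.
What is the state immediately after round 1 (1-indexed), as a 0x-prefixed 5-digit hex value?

s_0 = plaintext = 0x69B5C
s_1 = Round(s_0, k_0) = 0x129F8
s_2 = Round(s_1, k_1) = 0x34DFF

0x129F8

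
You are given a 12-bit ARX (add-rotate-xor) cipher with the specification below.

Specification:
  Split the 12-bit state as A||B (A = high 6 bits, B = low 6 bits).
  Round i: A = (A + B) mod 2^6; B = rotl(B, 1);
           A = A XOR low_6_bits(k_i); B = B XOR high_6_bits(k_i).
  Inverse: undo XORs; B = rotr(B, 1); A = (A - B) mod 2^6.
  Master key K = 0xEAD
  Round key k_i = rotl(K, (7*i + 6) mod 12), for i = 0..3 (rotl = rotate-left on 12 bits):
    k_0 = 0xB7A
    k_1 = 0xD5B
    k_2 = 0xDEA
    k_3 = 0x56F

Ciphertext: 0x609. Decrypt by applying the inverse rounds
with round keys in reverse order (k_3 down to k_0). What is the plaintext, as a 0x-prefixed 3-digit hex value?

0x7A4

s_0 = ciphertext = 0x609
s_1 = InvRound(s_0, k_3) = 0xA4E
s_2 = InvRound(s_1, k_2) = 0x1FC
s_3 = InvRound(s_2, k_1) = 0xE24
s_4 = InvRound(s_3, k_0) = 0x7A4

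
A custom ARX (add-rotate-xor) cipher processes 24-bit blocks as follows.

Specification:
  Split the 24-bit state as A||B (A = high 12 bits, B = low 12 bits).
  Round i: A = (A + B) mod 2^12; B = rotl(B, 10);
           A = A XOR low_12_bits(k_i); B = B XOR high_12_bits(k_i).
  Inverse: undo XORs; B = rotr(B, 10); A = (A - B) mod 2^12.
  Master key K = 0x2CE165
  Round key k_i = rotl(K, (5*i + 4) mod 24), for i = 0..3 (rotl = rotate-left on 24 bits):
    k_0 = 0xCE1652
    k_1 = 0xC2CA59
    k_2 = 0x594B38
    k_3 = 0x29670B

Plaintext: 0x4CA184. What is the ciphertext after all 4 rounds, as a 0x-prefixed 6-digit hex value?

s_0 = plaintext = 0x4CA184
s_1 = Round(s_0, k_0) = 0x01CC80
s_2 = Round(s_1, k_1) = 0x6C5F0C
s_3 = Round(s_2, k_2) = 0xEE9657
s_4 = Round(s_3, k_3) = 0x24BF03

0x24BF03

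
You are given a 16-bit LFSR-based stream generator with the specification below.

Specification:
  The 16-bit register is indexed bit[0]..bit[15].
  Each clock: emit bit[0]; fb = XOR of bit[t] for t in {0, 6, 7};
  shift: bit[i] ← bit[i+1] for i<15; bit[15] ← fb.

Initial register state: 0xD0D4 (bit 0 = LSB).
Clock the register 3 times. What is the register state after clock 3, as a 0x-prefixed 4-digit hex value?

0xDA1A

reg_0 = 0xD0D4
clock 1: out=0, reg = 0x686A
clock 2: out=0, reg = 0xB435
clock 3: out=1, reg = 0xDA1A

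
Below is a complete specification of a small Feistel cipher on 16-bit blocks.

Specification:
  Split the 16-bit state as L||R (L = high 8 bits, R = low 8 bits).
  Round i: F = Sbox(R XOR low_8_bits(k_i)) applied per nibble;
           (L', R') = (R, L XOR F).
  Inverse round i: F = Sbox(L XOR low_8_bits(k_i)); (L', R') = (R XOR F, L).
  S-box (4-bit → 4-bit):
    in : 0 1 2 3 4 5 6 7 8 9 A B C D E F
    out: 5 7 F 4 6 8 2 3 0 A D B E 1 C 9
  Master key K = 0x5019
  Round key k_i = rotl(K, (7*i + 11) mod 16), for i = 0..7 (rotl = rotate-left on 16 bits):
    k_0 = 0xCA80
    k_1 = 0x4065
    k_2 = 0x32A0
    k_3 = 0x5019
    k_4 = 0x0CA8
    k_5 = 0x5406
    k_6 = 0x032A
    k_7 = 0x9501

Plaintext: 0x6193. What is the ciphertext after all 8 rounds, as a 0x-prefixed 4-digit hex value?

0x6665

s_0 = plaintext = 0x6193
s_1 = Round(s_0, k_0) = 0x9315
s_2 = Round(s_1, k_1) = 0x15A6
s_3 = Round(s_2, k_2) = 0xA647
s_4 = Round(s_3, k_3) = 0x472A
s_5 = Round(s_4, k_4) = 0x2A48
s_6 = Round(s_5, k_5) = 0x4846
s_7 = Round(s_6, k_6) = 0x4666
s_8 = Round(s_7, k_7) = 0x6665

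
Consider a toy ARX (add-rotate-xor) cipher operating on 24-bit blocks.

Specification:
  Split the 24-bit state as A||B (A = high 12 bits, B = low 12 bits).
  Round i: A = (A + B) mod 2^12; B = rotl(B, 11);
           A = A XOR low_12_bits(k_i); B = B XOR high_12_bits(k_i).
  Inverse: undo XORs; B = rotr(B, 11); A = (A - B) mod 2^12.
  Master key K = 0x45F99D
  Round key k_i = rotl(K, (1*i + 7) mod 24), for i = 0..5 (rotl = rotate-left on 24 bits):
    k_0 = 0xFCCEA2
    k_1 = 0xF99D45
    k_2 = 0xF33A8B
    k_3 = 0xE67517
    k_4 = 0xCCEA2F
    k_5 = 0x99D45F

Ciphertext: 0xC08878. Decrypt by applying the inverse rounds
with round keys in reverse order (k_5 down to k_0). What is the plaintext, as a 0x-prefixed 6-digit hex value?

s_0 = ciphertext = 0xC08878
s_1 = InvRound(s_0, k_5) = 0x48D3CA
s_2 = InvRound(s_1, k_4) = 0x099E09
s_3 = InvRound(s_2, k_3) = 0x4B20DC
s_4 = InvRound(s_3, k_2) = 0xE5AFDF
s_5 = InvRound(s_4, k_1) = 0x29308C
s_6 = InvRound(s_5, k_0) = 0xDB0E81

0xDB0E81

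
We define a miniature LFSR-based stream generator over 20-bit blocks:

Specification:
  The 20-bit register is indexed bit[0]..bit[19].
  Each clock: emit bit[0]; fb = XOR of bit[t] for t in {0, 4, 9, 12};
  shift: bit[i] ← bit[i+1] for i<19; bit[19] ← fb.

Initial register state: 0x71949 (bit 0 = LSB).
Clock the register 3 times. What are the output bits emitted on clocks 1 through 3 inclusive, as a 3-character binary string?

100

reg_0 = 0x71949
clock 1: out=1, reg = 0x38CA4
clock 2: out=0, reg = 0x1C652
clock 3: out=0, reg = 0x0E329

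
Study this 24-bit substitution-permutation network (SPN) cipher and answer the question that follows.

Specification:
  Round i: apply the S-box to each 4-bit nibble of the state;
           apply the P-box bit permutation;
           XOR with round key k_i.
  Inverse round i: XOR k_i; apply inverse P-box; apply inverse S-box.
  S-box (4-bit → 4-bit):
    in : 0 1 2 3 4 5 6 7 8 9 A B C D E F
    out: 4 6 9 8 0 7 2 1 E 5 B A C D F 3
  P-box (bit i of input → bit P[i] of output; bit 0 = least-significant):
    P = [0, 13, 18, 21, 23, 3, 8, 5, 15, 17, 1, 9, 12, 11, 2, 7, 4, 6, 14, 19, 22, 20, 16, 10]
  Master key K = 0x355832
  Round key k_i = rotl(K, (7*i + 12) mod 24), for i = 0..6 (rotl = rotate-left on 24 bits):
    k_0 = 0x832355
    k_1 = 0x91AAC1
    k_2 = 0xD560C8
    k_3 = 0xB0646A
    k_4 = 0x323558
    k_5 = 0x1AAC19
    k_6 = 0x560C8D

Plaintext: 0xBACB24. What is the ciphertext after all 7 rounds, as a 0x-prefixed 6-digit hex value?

0x053424

s_0 = plaintext = 0xBACB24
s_1 = Round(s_0, k_0) = 0x1925A1
s_2 = Round(s_1, k_1) = 0x065A7B
s_3 = Round(s_2, k_2) = 0x76DA8C
s_4 = Round(s_3, k_3) = 0xD6F786
s_5 = Round(s_4, k_4) = 0x738830
s_6 = Round(s_5, k_5) = 0x54A6BF
s_7 = Round(s_6, k_6) = 0x053424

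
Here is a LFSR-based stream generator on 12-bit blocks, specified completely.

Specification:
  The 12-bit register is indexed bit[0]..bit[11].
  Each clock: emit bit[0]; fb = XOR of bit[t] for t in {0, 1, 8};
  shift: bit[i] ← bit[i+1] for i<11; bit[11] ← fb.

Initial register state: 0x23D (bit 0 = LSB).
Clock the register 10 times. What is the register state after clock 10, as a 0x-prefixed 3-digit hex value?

0x0C4

reg_0 = 0x23D
clock 1: out=1, reg = 0x91E
clock 2: out=0, reg = 0x48F
clock 3: out=1, reg = 0x247
clock 4: out=1, reg = 0x123
clock 5: out=1, reg = 0x891
clock 6: out=1, reg = 0xC48
clock 7: out=0, reg = 0x624
clock 8: out=0, reg = 0x312
clock 9: out=0, reg = 0x189
clock 10: out=1, reg = 0x0C4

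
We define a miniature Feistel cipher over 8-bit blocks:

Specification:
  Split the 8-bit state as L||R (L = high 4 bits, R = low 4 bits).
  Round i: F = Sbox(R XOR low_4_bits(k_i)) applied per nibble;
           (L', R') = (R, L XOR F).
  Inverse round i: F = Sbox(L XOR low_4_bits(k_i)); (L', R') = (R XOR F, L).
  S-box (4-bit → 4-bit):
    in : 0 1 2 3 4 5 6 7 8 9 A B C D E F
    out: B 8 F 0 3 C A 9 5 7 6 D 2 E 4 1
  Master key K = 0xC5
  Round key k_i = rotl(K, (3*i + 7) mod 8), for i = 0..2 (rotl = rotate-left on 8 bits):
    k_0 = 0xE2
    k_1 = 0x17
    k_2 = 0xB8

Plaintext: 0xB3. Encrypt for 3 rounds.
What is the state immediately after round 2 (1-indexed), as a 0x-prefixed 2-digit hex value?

s_0 = plaintext = 0xB3
s_1 = Round(s_0, k_0) = 0x33
s_2 = Round(s_1, k_1) = 0x30
s_3 = Round(s_2, k_2) = 0x06

0x30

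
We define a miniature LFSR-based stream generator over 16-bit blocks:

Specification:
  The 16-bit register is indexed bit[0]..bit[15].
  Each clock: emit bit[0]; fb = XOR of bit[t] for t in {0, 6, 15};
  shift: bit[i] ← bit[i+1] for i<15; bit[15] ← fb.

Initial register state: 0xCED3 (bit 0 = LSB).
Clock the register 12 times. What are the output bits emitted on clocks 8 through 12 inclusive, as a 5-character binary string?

10111

reg_0 = 0xCED3
clock 1: out=1, reg = 0xE769
clock 2: out=1, reg = 0xF3B4
clock 3: out=0, reg = 0xF9DA
clock 4: out=0, reg = 0x7CED
clock 5: out=1, reg = 0x3E76
clock 6: out=0, reg = 0x9F3B
clock 7: out=1, reg = 0x4F9D
clock 8: out=1, reg = 0xA7CE
clock 9: out=0, reg = 0x53E7
clock 10: out=1, reg = 0x29F3
clock 11: out=1, reg = 0x14F9
clock 12: out=1, reg = 0x0A7C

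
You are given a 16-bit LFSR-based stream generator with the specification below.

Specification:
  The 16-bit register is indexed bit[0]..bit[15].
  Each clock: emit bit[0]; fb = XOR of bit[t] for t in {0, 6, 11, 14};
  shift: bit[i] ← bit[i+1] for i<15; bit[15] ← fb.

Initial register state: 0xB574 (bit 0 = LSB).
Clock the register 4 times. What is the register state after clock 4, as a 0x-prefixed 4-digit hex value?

0x1B57

reg_0 = 0xB574
clock 1: out=0, reg = 0xDABA
clock 2: out=0, reg = 0x6D5D
clock 3: out=1, reg = 0x36AE
clock 4: out=0, reg = 0x1B57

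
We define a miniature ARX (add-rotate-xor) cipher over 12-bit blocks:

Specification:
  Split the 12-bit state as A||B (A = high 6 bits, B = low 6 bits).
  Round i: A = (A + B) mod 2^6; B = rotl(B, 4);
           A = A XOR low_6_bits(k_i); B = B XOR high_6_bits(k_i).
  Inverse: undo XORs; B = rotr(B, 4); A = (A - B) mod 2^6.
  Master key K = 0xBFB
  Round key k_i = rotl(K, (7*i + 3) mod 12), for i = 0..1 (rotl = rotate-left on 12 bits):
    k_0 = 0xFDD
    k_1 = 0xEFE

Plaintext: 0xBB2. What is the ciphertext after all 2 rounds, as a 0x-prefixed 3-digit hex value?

s_0 = plaintext = 0xBB2
s_1 = Round(s_0, k_0) = 0xF53
s_2 = Round(s_1, k_1) = 0xB8F

0xB8F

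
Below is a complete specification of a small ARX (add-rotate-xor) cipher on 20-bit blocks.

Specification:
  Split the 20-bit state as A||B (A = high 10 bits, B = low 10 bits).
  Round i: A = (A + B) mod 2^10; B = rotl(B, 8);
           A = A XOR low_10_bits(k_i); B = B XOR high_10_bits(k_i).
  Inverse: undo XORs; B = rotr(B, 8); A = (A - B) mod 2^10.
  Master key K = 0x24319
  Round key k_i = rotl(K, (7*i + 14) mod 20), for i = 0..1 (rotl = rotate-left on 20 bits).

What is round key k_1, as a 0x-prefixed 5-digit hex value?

K = 0x24319
k_0 = rotl(K, (7*0+14) mod 20) = rotl(K, 14) = 0x6490C
k_1 = rotl(K, (7*1+14) mod 20) = rotl(K, 1) = 0x48632

0x48632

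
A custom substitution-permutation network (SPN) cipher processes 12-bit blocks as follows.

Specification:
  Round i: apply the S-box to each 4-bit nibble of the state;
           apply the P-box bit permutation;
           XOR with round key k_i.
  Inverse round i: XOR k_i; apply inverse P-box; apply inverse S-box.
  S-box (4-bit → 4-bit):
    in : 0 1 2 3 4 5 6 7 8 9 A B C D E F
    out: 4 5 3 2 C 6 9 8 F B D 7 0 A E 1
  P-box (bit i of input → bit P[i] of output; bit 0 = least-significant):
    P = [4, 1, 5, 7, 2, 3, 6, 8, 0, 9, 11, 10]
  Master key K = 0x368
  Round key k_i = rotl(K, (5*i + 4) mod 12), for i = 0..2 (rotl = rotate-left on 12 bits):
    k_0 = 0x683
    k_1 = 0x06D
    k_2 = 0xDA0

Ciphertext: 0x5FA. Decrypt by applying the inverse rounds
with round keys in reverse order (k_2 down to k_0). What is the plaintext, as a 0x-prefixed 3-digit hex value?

s_0 = ciphertext = 0x5FA
s_1 = InvRound(s_0, k_2) = 0x052
s_2 = InvRound(s_1, k_1) = 0xF2B
s_3 = InvRound(s_2, k_0) = 0x0D4

0x0D4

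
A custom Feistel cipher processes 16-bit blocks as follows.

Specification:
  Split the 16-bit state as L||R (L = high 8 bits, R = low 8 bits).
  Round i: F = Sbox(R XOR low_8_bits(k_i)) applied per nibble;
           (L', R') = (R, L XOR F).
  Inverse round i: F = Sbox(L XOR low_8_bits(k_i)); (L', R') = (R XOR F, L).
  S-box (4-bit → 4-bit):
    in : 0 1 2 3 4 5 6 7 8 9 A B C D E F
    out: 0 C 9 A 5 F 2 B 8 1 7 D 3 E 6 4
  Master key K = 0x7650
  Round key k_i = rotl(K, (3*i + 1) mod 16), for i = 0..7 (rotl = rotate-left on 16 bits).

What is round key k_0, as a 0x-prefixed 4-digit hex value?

0xECA0

K = 0x7650
k_0 = rotl(K, (3*0+1) mod 16) = rotl(K, 1) = 0xECA0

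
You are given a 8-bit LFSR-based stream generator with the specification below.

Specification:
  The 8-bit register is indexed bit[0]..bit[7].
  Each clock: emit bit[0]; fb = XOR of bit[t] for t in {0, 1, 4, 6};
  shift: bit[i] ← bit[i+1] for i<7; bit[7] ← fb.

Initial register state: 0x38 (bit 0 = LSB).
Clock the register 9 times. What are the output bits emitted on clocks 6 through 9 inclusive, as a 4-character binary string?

1001

reg_0 = 0x38
clock 1: out=0, reg = 0x9C
clock 2: out=0, reg = 0xCE
clock 3: out=0, reg = 0x67
clock 4: out=1, reg = 0xB3
clock 5: out=1, reg = 0xD9
clock 6: out=1, reg = 0xEC
clock 7: out=0, reg = 0xF6
clock 8: out=0, reg = 0xFB
clock 9: out=1, reg = 0x7D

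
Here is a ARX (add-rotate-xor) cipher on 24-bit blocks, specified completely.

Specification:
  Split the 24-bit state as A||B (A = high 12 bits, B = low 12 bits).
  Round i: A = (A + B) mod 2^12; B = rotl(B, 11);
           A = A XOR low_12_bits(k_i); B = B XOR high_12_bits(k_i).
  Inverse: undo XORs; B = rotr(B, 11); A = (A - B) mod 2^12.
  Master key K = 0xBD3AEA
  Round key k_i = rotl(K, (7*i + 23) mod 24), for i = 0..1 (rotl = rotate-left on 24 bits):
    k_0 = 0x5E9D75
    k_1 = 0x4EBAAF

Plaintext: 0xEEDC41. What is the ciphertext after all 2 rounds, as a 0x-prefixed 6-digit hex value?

s_0 = plaintext = 0xEEDC41
s_1 = Round(s_0, k_0) = 0x65BBC9
s_2 = Round(s_1, k_1) = 0x88B90F

0x88B90F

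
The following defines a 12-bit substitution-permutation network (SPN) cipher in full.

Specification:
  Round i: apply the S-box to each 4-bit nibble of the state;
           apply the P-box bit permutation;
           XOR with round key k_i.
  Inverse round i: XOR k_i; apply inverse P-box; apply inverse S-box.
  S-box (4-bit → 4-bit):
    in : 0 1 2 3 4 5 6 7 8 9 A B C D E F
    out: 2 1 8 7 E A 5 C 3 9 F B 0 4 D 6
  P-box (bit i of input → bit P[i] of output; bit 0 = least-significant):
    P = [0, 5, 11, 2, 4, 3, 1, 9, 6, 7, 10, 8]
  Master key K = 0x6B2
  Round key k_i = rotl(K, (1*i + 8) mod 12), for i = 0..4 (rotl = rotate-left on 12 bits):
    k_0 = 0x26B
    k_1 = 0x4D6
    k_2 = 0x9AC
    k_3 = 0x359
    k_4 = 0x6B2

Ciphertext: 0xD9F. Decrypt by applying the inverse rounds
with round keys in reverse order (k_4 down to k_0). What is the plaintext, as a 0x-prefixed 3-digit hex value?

s_0 = ciphertext = 0xD9F
s_1 = InvRound(s_0, k_4) = 0x25A
s_2 = InvRound(s_1, k_3) = 0x2D1
s_3 = InvRound(s_2, k_2) = 0x9BA
s_4 = InvRound(s_3, k_1) = 0xE04
s_5 = InvRound(s_4, k_0) = 0x6FA

0x6FA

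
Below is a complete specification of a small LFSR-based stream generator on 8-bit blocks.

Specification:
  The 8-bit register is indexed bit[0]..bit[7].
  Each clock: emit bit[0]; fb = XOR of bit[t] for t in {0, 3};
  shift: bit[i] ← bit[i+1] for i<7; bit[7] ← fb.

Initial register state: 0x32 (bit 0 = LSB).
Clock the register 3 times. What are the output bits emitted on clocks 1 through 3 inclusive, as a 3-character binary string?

reg_0 = 0x32
clock 1: out=0, reg = 0x19
clock 2: out=1, reg = 0x0C
clock 3: out=0, reg = 0x86

010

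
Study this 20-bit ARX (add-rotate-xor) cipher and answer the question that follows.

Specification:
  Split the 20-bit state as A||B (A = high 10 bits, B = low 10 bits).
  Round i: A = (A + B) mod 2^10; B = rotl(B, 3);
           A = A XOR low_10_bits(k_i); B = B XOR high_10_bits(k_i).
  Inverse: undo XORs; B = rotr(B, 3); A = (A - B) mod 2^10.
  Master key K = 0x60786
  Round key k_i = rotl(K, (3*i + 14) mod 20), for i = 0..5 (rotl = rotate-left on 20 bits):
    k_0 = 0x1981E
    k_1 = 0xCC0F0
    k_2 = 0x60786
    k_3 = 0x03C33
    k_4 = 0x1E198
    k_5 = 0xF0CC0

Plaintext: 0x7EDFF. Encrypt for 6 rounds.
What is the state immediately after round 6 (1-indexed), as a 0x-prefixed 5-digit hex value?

s_0 = plaintext = 0x7EDFF
s_1 = Round(s_0, k_0) = 0xF939D
s_2 = Round(s_1, k_1) = 0xDC7DF
s_3 = Round(s_2, k_2) = 0x35B7E
s_4 = Round(s_3, k_3) = 0x19FF9
s_5 = Round(s_4, k_4) = 0x7E3B7
s_6 = Round(s_5, k_5) = 0x5BE7C

0x5BE7C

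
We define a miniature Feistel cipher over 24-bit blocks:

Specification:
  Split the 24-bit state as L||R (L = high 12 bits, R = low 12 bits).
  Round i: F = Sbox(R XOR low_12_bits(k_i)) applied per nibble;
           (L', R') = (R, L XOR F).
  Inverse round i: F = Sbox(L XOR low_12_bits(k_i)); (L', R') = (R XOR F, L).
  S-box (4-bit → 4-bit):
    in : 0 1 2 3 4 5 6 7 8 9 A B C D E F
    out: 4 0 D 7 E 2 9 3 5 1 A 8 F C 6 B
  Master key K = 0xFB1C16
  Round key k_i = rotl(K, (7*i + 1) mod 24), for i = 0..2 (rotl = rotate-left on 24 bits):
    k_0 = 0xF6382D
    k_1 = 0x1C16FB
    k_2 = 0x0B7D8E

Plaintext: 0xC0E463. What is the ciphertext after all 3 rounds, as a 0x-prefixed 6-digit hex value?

s_0 = plaintext = 0xC0E463
s_1 = Round(s_0, k_0) = 0x4633E8
s_2 = Round(s_1, k_1) = 0x3E8664
s_3 = Round(s_2, k_2) = 0x664B82

0x664B82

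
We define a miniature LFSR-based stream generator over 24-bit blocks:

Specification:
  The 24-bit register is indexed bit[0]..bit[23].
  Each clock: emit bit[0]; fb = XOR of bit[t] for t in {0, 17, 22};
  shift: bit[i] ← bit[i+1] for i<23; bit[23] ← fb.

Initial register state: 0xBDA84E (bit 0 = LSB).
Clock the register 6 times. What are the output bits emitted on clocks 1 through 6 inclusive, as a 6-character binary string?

011100

reg_0 = 0xBDA84E
clock 1: out=0, reg = 0x5ED427
clock 2: out=1, reg = 0xAF6A13
clock 3: out=1, reg = 0x57B509
clock 4: out=1, reg = 0xABDA84
clock 5: out=0, reg = 0xD5ED42
clock 6: out=0, reg = 0xEAF6A1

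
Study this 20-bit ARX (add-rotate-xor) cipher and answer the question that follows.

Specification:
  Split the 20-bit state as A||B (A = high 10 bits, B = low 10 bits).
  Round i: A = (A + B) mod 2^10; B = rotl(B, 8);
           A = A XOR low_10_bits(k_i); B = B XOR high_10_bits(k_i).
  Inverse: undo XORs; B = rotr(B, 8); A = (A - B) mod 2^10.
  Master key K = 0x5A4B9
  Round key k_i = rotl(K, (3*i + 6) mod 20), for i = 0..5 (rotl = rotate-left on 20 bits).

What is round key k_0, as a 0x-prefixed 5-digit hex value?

K = 0x5A4B9
k_0 = rotl(K, (3*0+6) mod 20) = rotl(K, 6) = 0x92E56

0x92E56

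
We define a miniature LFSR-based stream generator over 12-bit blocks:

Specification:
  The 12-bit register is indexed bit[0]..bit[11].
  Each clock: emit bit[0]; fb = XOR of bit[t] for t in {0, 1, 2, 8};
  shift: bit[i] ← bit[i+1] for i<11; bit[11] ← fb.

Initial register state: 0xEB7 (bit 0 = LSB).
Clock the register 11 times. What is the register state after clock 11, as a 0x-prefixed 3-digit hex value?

reg_0 = 0xEB7
clock 1: out=1, reg = 0xF5B
clock 2: out=1, reg = 0xFAD
clock 3: out=1, reg = 0xFD6
clock 4: out=0, reg = 0xFEB
clock 5: out=1, reg = 0xFF5
clock 6: out=1, reg = 0xFFA
clock 7: out=0, reg = 0x7FD
clock 8: out=1, reg = 0xBFE
clock 9: out=0, reg = 0xDFF
clock 10: out=1, reg = 0x6FF
clock 11: out=1, reg = 0xB7F

0xB7F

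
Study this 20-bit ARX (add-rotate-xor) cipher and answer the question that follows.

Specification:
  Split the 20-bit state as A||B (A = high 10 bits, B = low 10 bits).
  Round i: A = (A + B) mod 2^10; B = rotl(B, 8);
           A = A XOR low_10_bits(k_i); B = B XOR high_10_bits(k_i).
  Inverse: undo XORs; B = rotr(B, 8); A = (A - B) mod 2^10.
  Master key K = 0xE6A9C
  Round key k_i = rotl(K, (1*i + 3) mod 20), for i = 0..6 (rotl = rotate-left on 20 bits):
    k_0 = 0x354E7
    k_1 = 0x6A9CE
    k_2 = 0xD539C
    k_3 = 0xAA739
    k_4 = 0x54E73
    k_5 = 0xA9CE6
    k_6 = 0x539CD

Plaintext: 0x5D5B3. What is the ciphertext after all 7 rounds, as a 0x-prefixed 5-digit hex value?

0xD65BF

s_0 = plaintext = 0x5D5B3
s_1 = Round(s_0, k_0) = 0xF3FB9
s_2 = Round(s_1, k_1) = 0x91844
s_3 = Round(s_2, k_2) = 0x45B45
s_4 = Round(s_3, k_3) = 0xD8B78
s_5 = Round(s_4, k_4) = 0x2A58D
s_6 = Round(s_5, k_5) = 0xB43C4
s_7 = Round(s_6, k_6) = 0xD65BF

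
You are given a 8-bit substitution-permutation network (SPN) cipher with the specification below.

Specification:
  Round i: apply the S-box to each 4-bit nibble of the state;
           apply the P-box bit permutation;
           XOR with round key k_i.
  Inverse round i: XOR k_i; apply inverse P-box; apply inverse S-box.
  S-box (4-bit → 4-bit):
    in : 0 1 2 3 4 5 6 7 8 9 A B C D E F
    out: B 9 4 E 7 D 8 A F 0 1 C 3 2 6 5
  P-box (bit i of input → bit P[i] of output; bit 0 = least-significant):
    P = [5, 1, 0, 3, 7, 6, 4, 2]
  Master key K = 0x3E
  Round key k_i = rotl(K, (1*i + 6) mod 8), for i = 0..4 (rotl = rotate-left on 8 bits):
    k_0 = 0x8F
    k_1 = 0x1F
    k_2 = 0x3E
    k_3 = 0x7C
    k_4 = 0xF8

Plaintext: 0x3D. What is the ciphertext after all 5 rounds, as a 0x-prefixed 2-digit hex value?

0x50

s_0 = plaintext = 0x3D
s_1 = Round(s_0, k_0) = 0xD9
s_2 = Round(s_1, k_1) = 0x5F
s_3 = Round(s_2, k_2) = 0x8B
s_4 = Round(s_3, k_3) = 0xA1
s_5 = Round(s_4, k_4) = 0x50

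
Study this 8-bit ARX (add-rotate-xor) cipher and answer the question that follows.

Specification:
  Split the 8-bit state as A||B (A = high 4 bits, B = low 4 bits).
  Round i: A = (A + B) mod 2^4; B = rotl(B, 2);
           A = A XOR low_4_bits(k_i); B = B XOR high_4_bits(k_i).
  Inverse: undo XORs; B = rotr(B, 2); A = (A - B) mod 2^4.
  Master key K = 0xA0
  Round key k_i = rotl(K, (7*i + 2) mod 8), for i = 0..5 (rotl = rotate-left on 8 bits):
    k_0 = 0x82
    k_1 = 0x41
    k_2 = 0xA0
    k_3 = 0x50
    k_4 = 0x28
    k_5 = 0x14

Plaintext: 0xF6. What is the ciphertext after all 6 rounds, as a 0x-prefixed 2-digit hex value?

s_0 = plaintext = 0xF6
s_1 = Round(s_0, k_0) = 0x71
s_2 = Round(s_1, k_1) = 0x90
s_3 = Round(s_2, k_2) = 0x9A
s_4 = Round(s_3, k_3) = 0x3F
s_5 = Round(s_4, k_4) = 0xAD
s_6 = Round(s_5, k_5) = 0x36

0x36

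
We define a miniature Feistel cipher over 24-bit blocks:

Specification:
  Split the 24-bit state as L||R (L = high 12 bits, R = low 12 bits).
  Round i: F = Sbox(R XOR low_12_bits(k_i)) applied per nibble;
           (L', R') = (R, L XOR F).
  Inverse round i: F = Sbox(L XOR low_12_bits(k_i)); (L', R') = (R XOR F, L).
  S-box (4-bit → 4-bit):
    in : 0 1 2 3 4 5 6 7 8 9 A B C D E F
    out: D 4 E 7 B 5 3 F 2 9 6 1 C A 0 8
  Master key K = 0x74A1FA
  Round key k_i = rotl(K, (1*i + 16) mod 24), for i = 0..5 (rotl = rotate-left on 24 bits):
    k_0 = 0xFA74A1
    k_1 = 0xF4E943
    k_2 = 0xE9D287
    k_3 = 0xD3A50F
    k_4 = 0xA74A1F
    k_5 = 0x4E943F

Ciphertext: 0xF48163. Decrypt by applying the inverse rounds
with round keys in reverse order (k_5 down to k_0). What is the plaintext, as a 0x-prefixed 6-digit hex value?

s_0 = ciphertext = 0xF48163
s_1 = InvRound(s_0, k_5) = 0x09CF48
s_2 = InvRound(s_1, k_4) = 0x96F09C
s_3 = InvRound(s_2, k_3) = 0xCA196F
s_4 = InvRound(s_3, k_2) = 0x98CCA1
s_5 = InvRound(s_4, k_1) = 0x16998C
s_6 = InvRound(s_5, k_0) = 0xC4E169

0xC4E169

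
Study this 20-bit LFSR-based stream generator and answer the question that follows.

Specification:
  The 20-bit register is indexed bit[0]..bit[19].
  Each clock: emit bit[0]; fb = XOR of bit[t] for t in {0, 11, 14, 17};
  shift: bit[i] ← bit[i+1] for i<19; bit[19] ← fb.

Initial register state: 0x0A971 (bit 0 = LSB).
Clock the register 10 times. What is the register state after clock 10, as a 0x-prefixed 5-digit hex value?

0x9582A

reg_0 = 0x0A971
clock 1: out=1, reg = 0x054B8
clock 2: out=0, reg = 0x82A5C
clock 3: out=0, reg = 0xC152E
clock 4: out=0, reg = 0x60A97
clock 5: out=1, reg = 0xB054B
clock 6: out=1, reg = 0x582A5
clock 7: out=1, reg = 0xAC152
clock 8: out=0, reg = 0x560A9
clock 9: out=1, reg = 0x2B054
clock 10: out=0, reg = 0x9582A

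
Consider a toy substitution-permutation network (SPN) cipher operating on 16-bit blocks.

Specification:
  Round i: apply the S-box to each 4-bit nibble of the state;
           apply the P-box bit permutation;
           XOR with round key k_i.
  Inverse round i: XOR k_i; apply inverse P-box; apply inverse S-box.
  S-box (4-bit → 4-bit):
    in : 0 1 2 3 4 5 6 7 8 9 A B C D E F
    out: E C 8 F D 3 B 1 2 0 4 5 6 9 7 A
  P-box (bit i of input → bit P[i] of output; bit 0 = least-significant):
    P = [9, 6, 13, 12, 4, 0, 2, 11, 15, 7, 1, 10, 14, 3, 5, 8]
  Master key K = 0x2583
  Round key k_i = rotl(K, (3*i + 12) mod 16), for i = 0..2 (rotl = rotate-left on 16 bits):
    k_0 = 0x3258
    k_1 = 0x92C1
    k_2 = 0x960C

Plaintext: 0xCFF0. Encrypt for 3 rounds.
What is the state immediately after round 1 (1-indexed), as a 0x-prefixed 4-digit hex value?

0x0EB1

s_0 = plaintext = 0xCFF0
s_1 = Round(s_0, k_0) = 0x0EB1
s_2 = Round(s_1, k_1) = 0x237F
s_3 = Round(s_2, k_2) = 0x03DE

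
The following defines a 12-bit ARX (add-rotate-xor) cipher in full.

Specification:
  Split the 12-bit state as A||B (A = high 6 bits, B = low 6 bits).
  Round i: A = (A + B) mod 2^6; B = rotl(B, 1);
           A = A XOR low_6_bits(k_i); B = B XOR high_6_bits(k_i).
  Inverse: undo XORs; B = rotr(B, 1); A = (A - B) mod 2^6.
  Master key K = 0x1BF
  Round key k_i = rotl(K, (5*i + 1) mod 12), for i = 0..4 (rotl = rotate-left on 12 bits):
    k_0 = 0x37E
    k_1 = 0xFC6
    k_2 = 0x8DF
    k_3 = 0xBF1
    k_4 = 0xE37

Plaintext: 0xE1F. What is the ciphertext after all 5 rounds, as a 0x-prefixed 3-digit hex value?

s_0 = plaintext = 0xE1F
s_1 = Round(s_0, k_0) = 0xA73
s_2 = Round(s_1, k_1) = 0x698
s_3 = Round(s_2, k_2) = 0xB53
s_4 = Round(s_3, k_3) = 0xC49
s_5 = Round(s_4, k_4) = 0x36A

0x36A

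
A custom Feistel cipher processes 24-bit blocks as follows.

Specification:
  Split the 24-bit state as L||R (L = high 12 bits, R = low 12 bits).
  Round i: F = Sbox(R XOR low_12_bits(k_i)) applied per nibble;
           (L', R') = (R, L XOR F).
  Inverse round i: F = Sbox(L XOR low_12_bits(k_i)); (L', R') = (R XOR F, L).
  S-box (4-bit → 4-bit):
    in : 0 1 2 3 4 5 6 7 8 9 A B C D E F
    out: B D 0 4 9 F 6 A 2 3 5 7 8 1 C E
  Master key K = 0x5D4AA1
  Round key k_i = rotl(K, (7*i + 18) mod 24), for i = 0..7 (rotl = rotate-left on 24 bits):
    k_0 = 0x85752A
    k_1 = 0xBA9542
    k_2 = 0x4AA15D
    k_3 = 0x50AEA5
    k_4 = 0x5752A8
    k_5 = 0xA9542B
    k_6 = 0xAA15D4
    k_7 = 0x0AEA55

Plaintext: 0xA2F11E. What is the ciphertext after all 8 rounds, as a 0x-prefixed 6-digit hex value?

s_0 = plaintext = 0xA2F11E
s_1 = Round(s_0, k_0) = 0x11E366
s_2 = Round(s_1, k_1) = 0x366717
s_3 = Round(s_2, k_2) = 0x7175F3
s_4 = Round(s_3, k_3) = 0x5F30E1
s_5 = Round(s_4, k_4) = 0x0E1560
s_6 = Round(s_5, k_5) = 0x560D76
s_7 = Round(s_6, k_6) = 0xD76730
s_8 = Round(s_7, k_7) = 0x730C19

0x730C19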